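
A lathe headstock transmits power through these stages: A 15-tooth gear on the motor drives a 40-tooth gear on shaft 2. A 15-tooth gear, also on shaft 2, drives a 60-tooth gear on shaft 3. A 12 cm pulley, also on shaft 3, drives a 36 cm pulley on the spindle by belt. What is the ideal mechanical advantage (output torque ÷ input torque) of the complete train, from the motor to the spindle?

32

Each stage contributes driven/driver: gear mesh 40/15 = 2.6667, gear mesh 60/15 = 4, belt 36/12 = 3.
Overall: 2.6667 × 4 × 3 = 32.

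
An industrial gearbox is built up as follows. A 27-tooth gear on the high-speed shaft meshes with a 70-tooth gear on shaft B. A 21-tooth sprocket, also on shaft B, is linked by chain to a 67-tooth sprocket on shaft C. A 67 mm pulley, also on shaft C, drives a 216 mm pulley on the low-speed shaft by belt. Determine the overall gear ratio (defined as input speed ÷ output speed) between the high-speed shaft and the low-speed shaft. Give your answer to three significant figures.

26.7

Each stage contributes driven/driver: gear mesh 70/27 = 2.5926, chain 67/21 = 3.1905, belt 216/67 = 3.2239.
Overall: 2.5926 × 3.1905 × 3.2239 = 26.667.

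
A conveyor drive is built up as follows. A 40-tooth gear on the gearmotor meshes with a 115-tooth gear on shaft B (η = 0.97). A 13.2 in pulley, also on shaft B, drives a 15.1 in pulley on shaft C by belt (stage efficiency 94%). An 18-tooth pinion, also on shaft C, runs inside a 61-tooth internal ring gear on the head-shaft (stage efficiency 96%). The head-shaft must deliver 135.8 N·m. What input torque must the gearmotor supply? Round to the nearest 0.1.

13.9 N·m

Overall ratio R = 2.875 × 1.1439 × 3.3889 = 11.145; overall efficiency η = 0.97 × 0.94 × 0.96 = 0.8753.
Input torque = output torque / (R × η) = 135.8 / (11.145 × 0.8753) = 13.92 N·m.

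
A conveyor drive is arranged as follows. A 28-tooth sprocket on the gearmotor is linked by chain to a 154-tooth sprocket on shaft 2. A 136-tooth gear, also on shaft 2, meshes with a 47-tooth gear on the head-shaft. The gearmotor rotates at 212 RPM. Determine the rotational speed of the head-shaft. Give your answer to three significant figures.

112 RPM

chain 154/28 = 5.5 → 212/5.5 = 38.545 RPM
gear mesh 47/136 = 0.34559 → 38.545/0.34559 = 111.54 RPM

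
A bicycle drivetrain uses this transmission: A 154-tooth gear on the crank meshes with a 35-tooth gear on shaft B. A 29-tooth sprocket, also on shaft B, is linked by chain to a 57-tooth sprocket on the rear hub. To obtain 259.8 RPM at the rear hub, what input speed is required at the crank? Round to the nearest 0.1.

116.1 RPM

Overall ratio R = 0.22727 × 1.9655 = 0.44671.
Required input speed = output speed × R = 259.8 × 0.44671 = 116.05 RPM.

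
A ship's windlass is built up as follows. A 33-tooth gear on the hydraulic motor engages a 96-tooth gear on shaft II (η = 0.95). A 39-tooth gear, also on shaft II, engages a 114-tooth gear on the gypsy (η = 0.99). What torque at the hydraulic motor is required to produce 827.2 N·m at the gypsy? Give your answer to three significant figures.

103 N·m

Overall ratio R = 2.9091 × 2.9231 = 8.5035; overall efficiency η = 0.95 × 0.99 = 0.9405.
Input torque = output torque / (R × η) = 827.2 / (8.5035 × 0.9405) = 103.43 N·m.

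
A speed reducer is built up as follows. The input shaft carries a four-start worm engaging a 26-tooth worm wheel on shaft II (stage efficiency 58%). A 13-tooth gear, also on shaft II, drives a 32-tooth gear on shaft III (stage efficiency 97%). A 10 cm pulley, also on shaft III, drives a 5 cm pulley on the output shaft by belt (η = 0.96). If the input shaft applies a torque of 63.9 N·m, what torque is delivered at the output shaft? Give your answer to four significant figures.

After the worm (26/4): 63.9 × 6.5 × 0.58 = 240.9 N·m
After the gear mesh (32/13): 240.9 × 2.4615 × 0.97 = 575.2 N·m
After the belt (5/10): 575.2 × 0.5 × 0.96 = 276.1 N·m

276.1 N·m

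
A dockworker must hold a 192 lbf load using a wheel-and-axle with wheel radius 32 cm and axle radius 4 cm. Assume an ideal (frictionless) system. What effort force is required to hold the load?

24 lbf

Wheel-and-axle MA = R/r = 32/4 = 8.
Effort = load / MA = 192 / 8 = 24 lbf.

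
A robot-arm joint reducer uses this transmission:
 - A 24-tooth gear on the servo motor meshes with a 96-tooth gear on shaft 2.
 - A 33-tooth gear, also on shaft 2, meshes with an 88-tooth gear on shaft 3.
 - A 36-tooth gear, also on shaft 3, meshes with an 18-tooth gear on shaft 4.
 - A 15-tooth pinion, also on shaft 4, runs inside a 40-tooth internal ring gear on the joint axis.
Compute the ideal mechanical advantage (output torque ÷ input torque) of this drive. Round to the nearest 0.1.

Each stage contributes driven/driver: gear mesh 96/24 = 4, gear mesh 88/33 = 2.6667, gear mesh 18/36 = 0.5, internal gear 40/15 = 2.6667.
Overall: 4 × 2.6667 × 0.5 × 2.6667 = 14.222.

14.2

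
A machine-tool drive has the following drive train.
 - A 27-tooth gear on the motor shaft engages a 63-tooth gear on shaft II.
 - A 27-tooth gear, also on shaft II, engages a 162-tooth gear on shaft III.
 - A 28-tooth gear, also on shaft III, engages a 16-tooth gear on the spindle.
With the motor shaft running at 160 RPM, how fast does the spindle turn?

20 RPM

gear mesh 63/27 = 2.3333 → 160/2.3333 = 68.571 RPM
gear mesh 162/27 = 6 → 68.571/6 = 11.429 RPM
gear mesh 16/28 = 0.57143 → 11.429/0.57143 = 20 RPM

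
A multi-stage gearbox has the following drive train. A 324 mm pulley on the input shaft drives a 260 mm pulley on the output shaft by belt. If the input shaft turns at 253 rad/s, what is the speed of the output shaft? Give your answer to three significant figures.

belt 260/324 = 0.80247 → 253/0.80247 = 315.28 rad/s

315 rad/s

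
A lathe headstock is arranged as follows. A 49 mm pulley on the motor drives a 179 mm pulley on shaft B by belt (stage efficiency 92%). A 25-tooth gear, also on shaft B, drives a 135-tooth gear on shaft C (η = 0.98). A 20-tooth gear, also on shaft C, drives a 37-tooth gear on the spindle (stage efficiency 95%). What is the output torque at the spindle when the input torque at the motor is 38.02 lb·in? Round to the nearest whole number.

belt 179/49 = 3.6531 → τ = 38.02·3.6531·0.92 = 127.78 lb·in
gear mesh 135/25 = 5.4 → τ = 127.78·5.4·0.98 = 676.2 lb·in
gear mesh 37/20 = 1.85 → τ = 676.2·1.85·0.95 = 1188.4 lb·in

1188 lb·in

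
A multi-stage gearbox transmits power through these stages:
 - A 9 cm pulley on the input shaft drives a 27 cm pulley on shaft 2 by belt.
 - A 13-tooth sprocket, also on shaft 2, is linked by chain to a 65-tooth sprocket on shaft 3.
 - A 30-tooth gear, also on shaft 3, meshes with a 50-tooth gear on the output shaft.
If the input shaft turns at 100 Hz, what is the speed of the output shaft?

belt 27/9 = 3 → 100/3 = 33.333 Hz
chain 65/13 = 5 → 33.333/5 = 6.6667 Hz
gear mesh 50/30 = 1.6667 → 6.6667/1.6667 = 4 Hz

4 Hz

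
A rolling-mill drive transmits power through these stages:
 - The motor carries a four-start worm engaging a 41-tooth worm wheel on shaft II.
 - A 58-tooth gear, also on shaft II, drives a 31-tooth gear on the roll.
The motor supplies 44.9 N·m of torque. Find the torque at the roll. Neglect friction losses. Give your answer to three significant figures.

246 N·m

Worm: ratio = 41/4 = 10.25; torque at shaft II = 44.9 × 10.25 = 460.22 N·m.
Gear mesh: ratio = 31/58 = 0.53448; torque at the roll = 460.22 × 0.53448 = 245.98 N·m.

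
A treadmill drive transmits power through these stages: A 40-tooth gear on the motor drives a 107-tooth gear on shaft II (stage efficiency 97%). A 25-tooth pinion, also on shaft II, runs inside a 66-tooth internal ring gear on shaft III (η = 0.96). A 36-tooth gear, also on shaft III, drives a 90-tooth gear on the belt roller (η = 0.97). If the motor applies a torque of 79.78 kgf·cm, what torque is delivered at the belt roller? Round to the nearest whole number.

After the gear mesh (107/40): 79.78 × 2.675 × 0.97 = 207.01 kgf·cm
After the internal gear (66/25): 207.01 × 2.64 × 0.96 = 524.64 kgf·cm
After the gear mesh (90/36): 524.64 × 2.5 × 0.97 = 1272.3 kgf·cm

1272 kgf·cm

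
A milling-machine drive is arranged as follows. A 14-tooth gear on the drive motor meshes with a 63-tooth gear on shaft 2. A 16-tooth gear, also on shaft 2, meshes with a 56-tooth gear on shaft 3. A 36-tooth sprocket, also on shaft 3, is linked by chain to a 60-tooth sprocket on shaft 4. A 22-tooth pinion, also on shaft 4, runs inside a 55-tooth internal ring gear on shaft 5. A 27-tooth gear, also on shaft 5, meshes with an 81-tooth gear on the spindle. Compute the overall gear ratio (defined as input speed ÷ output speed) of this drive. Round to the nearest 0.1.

196.9

Each stage contributes driven/driver: gear mesh 63/14 = 4.5, gear mesh 56/16 = 3.5, chain 60/36 = 1.6667, internal gear 55/22 = 2.5, gear mesh 81/27 = 3.
Overall: 4.5 × 3.5 × 1.6667 × 2.5 × 3 = 196.88.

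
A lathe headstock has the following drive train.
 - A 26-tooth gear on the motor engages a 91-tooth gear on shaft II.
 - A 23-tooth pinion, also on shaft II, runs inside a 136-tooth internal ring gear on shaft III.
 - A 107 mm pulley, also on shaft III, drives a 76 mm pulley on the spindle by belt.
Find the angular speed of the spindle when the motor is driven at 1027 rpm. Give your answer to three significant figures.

69.9 rpm

Gear mesh: ratio = 91/26 = 3.5, so shaft II turns at 1027 / 3.5 = 293.43 rpm.
Internal gear: ratio = 136/23 = 5.913, so shaft III turns at 293.43 / 5.913 = 49.624 rpm.
Belt: ratio = 76/107 = 0.71028, so the spindle turns at 49.624 / 0.71028 = 69.865 rpm.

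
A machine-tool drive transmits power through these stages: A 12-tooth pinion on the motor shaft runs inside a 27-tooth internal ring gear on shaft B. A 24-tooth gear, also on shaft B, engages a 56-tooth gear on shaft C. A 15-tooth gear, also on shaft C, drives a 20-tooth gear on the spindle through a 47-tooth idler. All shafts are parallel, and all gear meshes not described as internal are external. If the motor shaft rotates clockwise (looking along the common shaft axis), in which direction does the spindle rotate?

counterclockwise

the motor shaft → shaft B: internal mesh, same direction → CW.
shaft B → shaft C: external mesh, 1 reversal → CCW.
shaft C → the spindle: driver → idler → driven is 2 external meshes, 2 reversals → CCW.
3 reversals in total — an odd number — so the spindle turns opposite to the motor shaft.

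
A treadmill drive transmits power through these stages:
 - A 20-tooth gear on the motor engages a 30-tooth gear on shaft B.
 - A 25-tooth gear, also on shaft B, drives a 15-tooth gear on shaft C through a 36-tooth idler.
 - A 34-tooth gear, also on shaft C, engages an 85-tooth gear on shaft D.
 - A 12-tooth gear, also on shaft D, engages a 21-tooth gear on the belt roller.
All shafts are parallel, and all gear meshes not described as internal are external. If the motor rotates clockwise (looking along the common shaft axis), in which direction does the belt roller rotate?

the motor → shaft B: external mesh, 1 reversal → CCW.
shaft B → shaft C: driver → idler → driven is 2 external meshes, 2 reversals → CCW.
shaft C → shaft D: external mesh, 1 reversal → CW.
shaft D → the belt roller: external mesh, 1 reversal → CCW.
5 reversals in total — an odd number — so the belt roller turns opposite to the motor.

counterclockwise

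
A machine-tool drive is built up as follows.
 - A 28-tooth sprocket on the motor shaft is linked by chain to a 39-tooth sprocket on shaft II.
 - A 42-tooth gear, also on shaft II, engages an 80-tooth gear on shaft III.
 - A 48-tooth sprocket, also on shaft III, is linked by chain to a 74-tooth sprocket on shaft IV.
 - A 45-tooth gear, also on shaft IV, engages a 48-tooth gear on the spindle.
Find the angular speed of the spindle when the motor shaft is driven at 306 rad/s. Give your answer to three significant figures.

70.1 rad/s

chain 39/28 = 1.3929 → 306/1.3929 = 219.69 rad/s
gear mesh 80/42 = 1.9048 → 219.69/1.9048 = 115.34 rad/s
chain 74/48 = 1.5417 → 115.34/1.5417 = 74.814 rad/s
gear mesh 48/45 = 1.0667 → 74.814/1.0667 = 70.138 rad/s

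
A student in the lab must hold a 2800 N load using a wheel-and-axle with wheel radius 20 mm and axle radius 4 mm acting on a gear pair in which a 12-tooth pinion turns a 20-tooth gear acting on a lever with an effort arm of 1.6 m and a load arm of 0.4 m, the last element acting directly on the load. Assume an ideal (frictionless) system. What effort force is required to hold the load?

84 N

Wheel-and-axle MA = R/r = 20/4 = 5.
Gear pair MA = 20/12 = 1.6667.
Lever MA = effort arm / load arm = 1.6/0.4 = 4.
Combined ideal MA = 5 × 1.6667 × 4 = 33.333.
Effort = load / MA = 2800 / 33.333 = 84 N.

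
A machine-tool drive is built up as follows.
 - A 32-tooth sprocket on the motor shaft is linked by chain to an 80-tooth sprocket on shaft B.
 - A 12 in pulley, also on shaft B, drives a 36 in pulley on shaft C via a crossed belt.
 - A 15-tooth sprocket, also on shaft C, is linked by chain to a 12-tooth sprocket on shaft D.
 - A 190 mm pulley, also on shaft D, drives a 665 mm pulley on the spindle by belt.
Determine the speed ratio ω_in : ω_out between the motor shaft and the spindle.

21

Each stage contributes driven/driver: chain 80/32 = 2.5, belt 36/12 = 3, chain 12/15 = 0.8, belt 665/190 = 3.5.
Overall: 2.5 × 3 × 0.8 × 3.5 = 21.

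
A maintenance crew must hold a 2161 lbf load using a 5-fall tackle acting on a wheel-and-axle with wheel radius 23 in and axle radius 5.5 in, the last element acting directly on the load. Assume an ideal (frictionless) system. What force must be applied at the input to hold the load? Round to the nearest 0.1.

103.4 lbf

Block-and-tackle MA = number of supporting rope parts = 5.
Wheel-and-axle MA = R/r = 23/5.5 = 4.1818.
Combined ideal MA = 5 × 4.1818 = 20.909.
Effort = load / MA = 2161 / 20.909 = 103.35 lbf.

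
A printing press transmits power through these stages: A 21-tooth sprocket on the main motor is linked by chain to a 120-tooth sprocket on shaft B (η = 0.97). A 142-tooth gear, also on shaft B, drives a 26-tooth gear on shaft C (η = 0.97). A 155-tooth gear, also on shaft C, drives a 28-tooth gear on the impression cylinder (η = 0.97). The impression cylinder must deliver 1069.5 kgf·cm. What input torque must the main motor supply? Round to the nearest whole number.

Overall ratio R = 5.7143 × 0.1831 × 0.18065 = 0.189; overall efficiency η = 0.97 × 0.97 × 0.97 = 0.9127.
Input torque = output torque / (R × η) = 1069.5 / (0.189 × 0.9127) = 6200 kgf·cm.

6200 kgf·cm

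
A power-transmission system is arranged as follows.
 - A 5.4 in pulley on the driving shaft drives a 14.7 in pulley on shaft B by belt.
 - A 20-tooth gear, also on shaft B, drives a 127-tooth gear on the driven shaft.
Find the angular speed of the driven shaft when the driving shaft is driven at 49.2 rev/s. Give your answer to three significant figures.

Belt: ratio = 14.7/5.4 = 2.7222, so shaft B turns at 49.2 / 2.7222 = 18.073 rev/s.
Gear mesh: ratio = 127/20 = 6.35, so the driven shaft turns at 18.073 / 6.35 = 2.8462 rev/s.

2.85 rev/s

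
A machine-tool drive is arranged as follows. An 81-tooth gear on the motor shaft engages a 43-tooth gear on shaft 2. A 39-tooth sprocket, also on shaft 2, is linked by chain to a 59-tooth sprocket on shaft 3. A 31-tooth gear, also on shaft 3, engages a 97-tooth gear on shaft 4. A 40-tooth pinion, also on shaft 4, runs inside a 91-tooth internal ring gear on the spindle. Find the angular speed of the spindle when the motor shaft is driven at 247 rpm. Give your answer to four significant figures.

43.21 rpm

gear mesh 43/81 = 0.53086 → 247/0.53086 = 465.28 rpm
chain 59/39 = 1.5128 → 465.28/1.5128 = 307.56 rpm
gear mesh 97/31 = 3.129 → 307.56/3.129 = 98.292 rpm
internal gear 91/40 = 2.275 → 98.292/2.275 = 43.205 rpm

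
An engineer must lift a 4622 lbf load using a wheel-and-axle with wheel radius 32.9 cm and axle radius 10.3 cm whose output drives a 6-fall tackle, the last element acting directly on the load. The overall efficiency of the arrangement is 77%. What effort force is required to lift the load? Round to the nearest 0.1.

Wheel-and-axle MA = R/r = 32.9/10.3 = 3.1942.
Block-and-tackle MA = number of supporting rope parts = 6.
Combined ideal MA = 3.1942 × 6 = 19.165.
Actual MA = 19.165 × 0.77 = 14.757.
Effort = load / actual MA = 4622 / 14.757 = 313.21 lbf.

313.2 lbf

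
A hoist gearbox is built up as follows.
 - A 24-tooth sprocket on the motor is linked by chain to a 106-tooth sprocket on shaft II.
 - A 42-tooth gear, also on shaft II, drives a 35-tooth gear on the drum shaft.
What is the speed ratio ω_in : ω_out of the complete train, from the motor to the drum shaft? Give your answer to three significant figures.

3.68

Each stage contributes driven/driver: chain 106/24 = 4.4167, gear mesh 35/42 = 0.83333.
Overall: 4.4167 × 0.83333 = 3.6806.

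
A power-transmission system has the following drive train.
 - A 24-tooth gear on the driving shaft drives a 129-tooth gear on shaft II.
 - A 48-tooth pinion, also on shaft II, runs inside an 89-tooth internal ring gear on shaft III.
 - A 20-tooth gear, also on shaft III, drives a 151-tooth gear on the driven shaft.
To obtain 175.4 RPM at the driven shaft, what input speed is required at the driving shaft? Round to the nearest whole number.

13198 RPM

Overall ratio R = 5.375 × 1.8542 × 7.55 = 75.244.
Required input speed = output speed × R = 175.4 × 75.244 = 13198 RPM.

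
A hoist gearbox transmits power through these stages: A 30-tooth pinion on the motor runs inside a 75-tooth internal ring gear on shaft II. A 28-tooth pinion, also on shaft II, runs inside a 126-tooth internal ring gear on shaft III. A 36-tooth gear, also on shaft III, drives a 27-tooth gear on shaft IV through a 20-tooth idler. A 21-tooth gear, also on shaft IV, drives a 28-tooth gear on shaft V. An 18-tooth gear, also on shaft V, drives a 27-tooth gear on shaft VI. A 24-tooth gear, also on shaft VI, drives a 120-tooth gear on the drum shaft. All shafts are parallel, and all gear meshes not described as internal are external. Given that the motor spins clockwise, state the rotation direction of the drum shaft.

counterclockwise

the motor → shaft II: internal mesh, same direction → CW.
shaft II → shaft III: internal mesh, same direction → CW.
shaft III → shaft IV: driver → idler → driven is 2 external meshes, 2 reversals → CW.
shaft IV → shaft V: external mesh, 1 reversal → CCW.
shaft V → shaft VI: external mesh, 1 reversal → CW.
shaft VI → the drum shaft: external mesh, 1 reversal → CCW.
5 reversals in total — an odd number — so the drum shaft turns opposite to the motor.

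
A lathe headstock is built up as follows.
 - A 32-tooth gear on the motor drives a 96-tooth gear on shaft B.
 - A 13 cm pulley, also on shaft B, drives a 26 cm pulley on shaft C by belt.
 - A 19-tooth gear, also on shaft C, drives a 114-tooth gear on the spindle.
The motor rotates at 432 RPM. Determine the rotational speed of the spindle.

12 RPM

Gear mesh: ratio = 96/32 = 3, so shaft B turns at 432 / 3 = 144 RPM.
Belt: ratio = 26/13 = 2, so shaft C turns at 144 / 2 = 72 RPM.
Gear mesh: ratio = 114/19 = 6, so the spindle turns at 72 / 6 = 12 RPM.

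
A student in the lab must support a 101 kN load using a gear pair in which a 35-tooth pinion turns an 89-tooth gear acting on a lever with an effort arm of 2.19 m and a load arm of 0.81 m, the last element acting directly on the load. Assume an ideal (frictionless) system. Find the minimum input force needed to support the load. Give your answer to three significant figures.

Gear pair MA = 89/35 = 2.5429.
Lever MA = effort arm / load arm = 2.19/0.81 = 2.7037.
Combined ideal MA = 2.5429 × 2.7037 = 6.8751.
Effort = load / MA = 101 / 6.8751 = 14.691 kN.

14.7 kN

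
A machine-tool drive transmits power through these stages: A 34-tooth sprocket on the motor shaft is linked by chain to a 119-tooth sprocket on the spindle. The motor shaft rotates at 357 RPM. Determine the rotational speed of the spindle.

102 RPM

the motor shaft → the spindle (chain, 119/34): 357 ÷ 3.5 = 102 RPM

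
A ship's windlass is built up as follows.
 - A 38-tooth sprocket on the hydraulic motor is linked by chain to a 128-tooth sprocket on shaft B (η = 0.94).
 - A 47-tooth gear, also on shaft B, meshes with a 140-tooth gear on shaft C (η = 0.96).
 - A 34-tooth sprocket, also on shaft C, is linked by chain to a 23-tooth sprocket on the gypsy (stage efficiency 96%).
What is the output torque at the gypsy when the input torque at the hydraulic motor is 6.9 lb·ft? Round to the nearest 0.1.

40.6 lb·ft

After the chain (128/38): 6.9 × 3.3684 × 0.94 = 21.848 lb·ft
After the gear mesh (140/47): 21.848 × 2.9787 × 0.96 = 62.475 lb·ft
After the chain (23/34): 62.475 × 0.67647 × 0.96 = 40.572 lb·ft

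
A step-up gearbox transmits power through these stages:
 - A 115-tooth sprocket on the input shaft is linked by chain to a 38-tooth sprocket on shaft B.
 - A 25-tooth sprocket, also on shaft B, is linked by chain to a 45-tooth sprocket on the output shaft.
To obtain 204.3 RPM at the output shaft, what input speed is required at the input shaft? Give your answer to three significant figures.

Overall ratio R = 0.33043 × 1.8 = 0.59478.
Required input speed = output speed × R = 204.3 × 0.59478 = 121.51 RPM.

122 RPM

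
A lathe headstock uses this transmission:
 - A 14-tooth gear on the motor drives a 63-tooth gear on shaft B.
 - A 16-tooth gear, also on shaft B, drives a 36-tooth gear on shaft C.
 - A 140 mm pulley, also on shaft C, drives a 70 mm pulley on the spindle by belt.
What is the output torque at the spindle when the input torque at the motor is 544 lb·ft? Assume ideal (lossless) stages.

2754 lb·ft

gear mesh 63/14 = 4.5 → τ = 544·4.5 = 2448 lb·ft
gear mesh 36/16 = 2.25 → τ = 2448·2.25 = 5508 lb·ft
belt 70/140 = 0.5 → τ = 5508·0.5 = 2754 lb·ft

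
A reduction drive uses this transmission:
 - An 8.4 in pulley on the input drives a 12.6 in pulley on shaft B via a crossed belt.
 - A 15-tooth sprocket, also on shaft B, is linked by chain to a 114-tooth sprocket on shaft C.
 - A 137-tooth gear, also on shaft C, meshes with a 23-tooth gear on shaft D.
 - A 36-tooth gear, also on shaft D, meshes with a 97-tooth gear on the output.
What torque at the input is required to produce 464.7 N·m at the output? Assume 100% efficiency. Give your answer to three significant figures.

Overall ratio R = 1.5 × 7.6 × 0.16788 × 2.6944 = 5.1568.
Input torque = output torque / R = 464.7 / 5.1568 = 90.114 N·m.

90.1 N·m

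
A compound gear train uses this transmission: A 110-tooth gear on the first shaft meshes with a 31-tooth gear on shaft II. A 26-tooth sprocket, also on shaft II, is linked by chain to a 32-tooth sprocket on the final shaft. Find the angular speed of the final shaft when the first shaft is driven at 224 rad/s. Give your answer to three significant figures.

646 rad/s

the first shaft → shaft II (gear mesh, 31/110): 224 ÷ 0.28182 = 794.84 rad/s
shaft II → the final shaft (chain, 32/26): 794.84 ÷ 1.2308 = 645.81 rad/s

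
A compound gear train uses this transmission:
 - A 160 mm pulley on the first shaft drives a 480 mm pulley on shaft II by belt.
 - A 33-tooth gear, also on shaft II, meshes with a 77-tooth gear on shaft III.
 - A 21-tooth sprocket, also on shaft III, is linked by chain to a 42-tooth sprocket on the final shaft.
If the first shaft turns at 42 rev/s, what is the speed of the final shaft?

the first shaft → shaft II (belt, 480/160): 42 ÷ 3 = 14 rev/s
shaft II → shaft III (gear mesh, 77/33): 14 ÷ 2.3333 = 6 rev/s
shaft III → the final shaft (chain, 42/21): 6 ÷ 2 = 3 rev/s

3 rev/s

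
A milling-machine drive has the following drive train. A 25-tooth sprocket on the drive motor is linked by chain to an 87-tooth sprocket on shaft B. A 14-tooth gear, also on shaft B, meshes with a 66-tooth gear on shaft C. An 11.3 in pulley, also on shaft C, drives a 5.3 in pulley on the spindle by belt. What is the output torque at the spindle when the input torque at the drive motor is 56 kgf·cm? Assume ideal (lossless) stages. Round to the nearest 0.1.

After the chain (87/25): 56 × 3.48 = 194.88 kgf·cm
After the gear mesh (66/14): 194.88 × 4.7143 = 918.72 kgf·cm
After the belt (5.3/11.3): 918.72 × 0.46903 = 430.9 kgf·cm

430.9 kgf·cm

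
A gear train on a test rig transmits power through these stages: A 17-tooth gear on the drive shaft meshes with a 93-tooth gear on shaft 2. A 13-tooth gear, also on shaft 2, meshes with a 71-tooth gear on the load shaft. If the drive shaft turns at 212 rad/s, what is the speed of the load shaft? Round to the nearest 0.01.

7.10 rad/s

Gear mesh: ratio = 93/17 = 5.4706, so shaft 2 turns at 212 / 5.4706 = 38.753 rad/s.
Gear mesh: ratio = 71/13 = 5.4615, so the load shaft turns at 38.753 / 5.4615 = 7.0956 rad/s.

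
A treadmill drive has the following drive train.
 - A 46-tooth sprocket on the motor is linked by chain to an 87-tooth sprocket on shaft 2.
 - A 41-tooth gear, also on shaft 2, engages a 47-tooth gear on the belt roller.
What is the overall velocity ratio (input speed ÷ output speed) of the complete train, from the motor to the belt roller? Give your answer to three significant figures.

Each stage contributes driven/driver: chain 87/46 = 1.8913, gear mesh 47/41 = 1.1463.
Overall: 1.8913 × 1.1463 = 2.1681.

2.17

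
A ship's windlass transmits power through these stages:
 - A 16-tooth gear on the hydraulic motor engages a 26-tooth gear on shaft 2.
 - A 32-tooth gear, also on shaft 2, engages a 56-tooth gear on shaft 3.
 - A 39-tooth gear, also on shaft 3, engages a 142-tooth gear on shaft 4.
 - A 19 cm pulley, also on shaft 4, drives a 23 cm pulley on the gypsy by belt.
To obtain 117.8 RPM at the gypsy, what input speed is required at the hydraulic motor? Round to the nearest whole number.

1477 RPM

Overall ratio R = 1.625 × 1.75 × 3.641 × 1.2105 = 12.534.
Required input speed = output speed × R = 117.8 × 12.534 = 1476.5 RPM.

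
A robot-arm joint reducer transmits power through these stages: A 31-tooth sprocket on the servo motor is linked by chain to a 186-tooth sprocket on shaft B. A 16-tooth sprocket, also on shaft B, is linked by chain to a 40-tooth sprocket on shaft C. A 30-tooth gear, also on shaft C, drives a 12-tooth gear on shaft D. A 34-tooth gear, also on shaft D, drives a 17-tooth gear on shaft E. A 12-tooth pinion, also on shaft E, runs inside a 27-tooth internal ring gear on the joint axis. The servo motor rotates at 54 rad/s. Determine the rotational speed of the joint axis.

8 rad/s

chain 186/31 = 6 → 54/6 = 9 rad/s
chain 40/16 = 2.5 → 9/2.5 = 3.6 rad/s
gear mesh 12/30 = 0.4 → 3.6/0.4 = 9 rad/s
gear mesh 17/34 = 0.5 → 9/0.5 = 18 rad/s
internal gear 27/12 = 2.25 → 18/2.25 = 8 rad/s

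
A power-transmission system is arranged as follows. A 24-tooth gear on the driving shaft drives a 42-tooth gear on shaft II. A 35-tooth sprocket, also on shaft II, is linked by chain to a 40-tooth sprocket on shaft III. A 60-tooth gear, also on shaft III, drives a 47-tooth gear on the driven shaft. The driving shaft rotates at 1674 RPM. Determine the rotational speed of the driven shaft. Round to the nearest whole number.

the driving shaft → shaft II (gear mesh, 42/24): 1674 ÷ 1.75 = 956.57 RPM
shaft II → shaft III (chain, 40/35): 956.57 ÷ 1.1429 = 837 RPM
shaft III → the driven shaft (gear mesh, 47/60): 837 ÷ 0.78333 = 1068.5 RPM

1069 RPM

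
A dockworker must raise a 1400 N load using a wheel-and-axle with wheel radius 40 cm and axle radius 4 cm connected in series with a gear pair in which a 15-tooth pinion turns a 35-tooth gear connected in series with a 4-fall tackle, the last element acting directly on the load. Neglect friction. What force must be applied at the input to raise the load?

15 N

Wheel-and-axle MA = R/r = 40/4 = 10.
Gear pair MA = 35/15 = 2.3333.
Block-and-tackle MA = number of supporting rope parts = 4.
Combined ideal MA = 10 × 2.3333 × 4 = 93.333.
Effort = load / MA = 1400 / 93.333 = 15 N.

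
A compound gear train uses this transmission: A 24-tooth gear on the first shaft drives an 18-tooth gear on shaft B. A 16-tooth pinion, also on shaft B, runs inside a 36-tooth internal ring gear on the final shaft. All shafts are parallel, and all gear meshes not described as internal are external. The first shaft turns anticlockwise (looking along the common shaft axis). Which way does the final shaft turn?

the first shaft → shaft B: external mesh, 1 reversal → CW.
shaft B → the final shaft: internal mesh, same direction → CW.
1 reversal in total — an odd number — so the final shaft turns opposite to the first shaft.

clockwise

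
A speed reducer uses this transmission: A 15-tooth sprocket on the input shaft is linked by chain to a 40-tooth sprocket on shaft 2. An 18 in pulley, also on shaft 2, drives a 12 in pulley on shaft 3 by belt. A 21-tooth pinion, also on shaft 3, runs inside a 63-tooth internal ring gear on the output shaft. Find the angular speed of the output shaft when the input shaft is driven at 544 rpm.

the input shaft → shaft 2 (chain, 40/15): 544 ÷ 2.6667 = 204 rpm
shaft 2 → shaft 3 (belt, 12/18): 204 ÷ 0.66667 = 306 rpm
shaft 3 → the output shaft (internal gear, 63/21): 306 ÷ 3 = 102 rpm

102 rpm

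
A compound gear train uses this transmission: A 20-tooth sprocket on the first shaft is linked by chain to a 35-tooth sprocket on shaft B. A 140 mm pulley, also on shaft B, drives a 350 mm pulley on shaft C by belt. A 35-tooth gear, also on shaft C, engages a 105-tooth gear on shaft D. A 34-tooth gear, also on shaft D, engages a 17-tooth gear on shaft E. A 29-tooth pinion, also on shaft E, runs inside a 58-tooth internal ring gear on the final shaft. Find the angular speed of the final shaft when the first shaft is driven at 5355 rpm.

Chain: ratio = 35/20 = 1.75, so shaft B turns at 5355 / 1.75 = 3060 rpm.
Belt: ratio = 350/140 = 2.5, so shaft C turns at 3060 / 2.5 = 1224 rpm.
Gear mesh: ratio = 105/35 = 3, so shaft D turns at 1224 / 3 = 408 rpm.
Gear mesh: ratio = 17/34 = 0.5, so shaft E turns at 408 / 0.5 = 816 rpm.
Internal gear: ratio = 58/29 = 2, so the final shaft turns at 816 / 2 = 408 rpm.

408 rpm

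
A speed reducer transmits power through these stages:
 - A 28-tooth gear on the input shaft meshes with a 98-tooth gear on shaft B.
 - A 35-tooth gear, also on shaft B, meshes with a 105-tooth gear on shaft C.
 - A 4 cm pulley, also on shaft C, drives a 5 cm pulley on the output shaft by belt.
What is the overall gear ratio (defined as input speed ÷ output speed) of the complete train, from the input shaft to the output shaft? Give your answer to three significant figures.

13.1

Each stage contributes driven/driver: gear mesh 98/28 = 3.5, gear mesh 105/35 = 3, belt 5/4 = 1.25.
Overall: 3.5 × 3 × 1.25 = 13.125.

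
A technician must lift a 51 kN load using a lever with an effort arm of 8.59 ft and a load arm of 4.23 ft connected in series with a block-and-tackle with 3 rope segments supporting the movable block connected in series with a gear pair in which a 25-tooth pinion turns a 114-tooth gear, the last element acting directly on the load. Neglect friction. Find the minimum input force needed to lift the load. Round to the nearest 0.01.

Lever MA = effort arm / load arm = 8.59/4.23 = 2.0307.
Block-and-tackle MA = number of supporting rope parts = 3.
Gear pair MA = 114/25 = 4.56.
Combined ideal MA = 2.0307 × 3 × 4.56 = 27.78.
Effort = load / MA = 51 / 27.78 = 1.8358 kN.

1.84 kN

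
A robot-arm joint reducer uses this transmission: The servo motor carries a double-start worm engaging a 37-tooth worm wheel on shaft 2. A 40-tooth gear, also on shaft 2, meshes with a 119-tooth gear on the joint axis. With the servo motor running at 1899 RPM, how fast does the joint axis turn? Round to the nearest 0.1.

34.5 RPM

the servo motor → shaft 2 (worm, 37/2): 1899 ÷ 18.5 = 102.65 RPM
shaft 2 → the joint axis (gear mesh, 119/40): 102.65 ÷ 2.975 = 34.504 RPM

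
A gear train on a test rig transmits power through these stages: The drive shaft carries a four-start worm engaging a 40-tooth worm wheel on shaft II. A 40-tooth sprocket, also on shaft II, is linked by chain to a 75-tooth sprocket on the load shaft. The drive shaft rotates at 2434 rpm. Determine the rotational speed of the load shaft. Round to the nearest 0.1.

worm 40/4 = 10 → 2434/10 = 243.4 rpm
chain 75/40 = 1.875 → 243.4/1.875 = 129.81 rpm

129.8 rpm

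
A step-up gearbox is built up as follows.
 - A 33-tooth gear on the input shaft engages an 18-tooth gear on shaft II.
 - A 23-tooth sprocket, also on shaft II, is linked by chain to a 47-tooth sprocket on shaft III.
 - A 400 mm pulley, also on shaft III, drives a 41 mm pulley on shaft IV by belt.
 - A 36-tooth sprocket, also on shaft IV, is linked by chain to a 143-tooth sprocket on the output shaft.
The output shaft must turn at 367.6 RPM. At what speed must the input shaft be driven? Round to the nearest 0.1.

Overall ratio R = 0.54545 × 2.0435 × 0.1025 × 3.9722 = 0.45382.
Required input speed = output speed × R = 367.6 × 0.45382 = 166.83 RPM.

166.8 RPM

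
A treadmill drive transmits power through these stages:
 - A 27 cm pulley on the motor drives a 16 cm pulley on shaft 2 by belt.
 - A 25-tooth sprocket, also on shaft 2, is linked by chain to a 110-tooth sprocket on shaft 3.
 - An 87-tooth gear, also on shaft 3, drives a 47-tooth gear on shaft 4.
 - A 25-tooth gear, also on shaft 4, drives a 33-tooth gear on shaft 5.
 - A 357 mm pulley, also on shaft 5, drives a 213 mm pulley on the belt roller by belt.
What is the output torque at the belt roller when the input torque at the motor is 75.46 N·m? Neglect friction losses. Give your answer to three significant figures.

After the belt (16/27): 75.46 × 0.59259 = 44.717 N·m
After the chain (110/25): 44.717 × 4.4 = 196.75 N·m
After the gear mesh (47/87): 196.75 × 0.54023 = 106.29 N·m
After the gear mesh (33/25): 106.29 × 1.32 = 140.31 N·m
After the belt (213/357): 140.31 × 0.59664 = 83.712 N·m

83.7 N·m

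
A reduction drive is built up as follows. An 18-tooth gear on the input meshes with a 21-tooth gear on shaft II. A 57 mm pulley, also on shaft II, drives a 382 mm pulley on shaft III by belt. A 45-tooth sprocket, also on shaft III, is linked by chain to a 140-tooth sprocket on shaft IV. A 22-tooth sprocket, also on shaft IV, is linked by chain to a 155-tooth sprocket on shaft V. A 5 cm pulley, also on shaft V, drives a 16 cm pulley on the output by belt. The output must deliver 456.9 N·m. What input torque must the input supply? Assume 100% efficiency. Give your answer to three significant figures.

0.833 N·m

Overall ratio R = 1.1667 × 6.7018 × 3.1111 × 7.0455 × 3.2 = 548.42.
Input torque = output torque / R = 456.9 / 548.42 = 0.83313 N·m.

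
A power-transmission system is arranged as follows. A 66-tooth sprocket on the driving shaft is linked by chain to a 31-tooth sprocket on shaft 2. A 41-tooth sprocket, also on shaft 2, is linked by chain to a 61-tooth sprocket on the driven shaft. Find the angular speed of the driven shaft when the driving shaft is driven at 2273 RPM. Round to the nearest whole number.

the driving shaft → shaft 2 (chain, 31/66): 2273 ÷ 0.4697 = 4839.3 RPM
shaft 2 → the driven shaft (chain, 61/41): 4839.3 ÷ 1.4878 = 3252.6 RPM

3253 RPM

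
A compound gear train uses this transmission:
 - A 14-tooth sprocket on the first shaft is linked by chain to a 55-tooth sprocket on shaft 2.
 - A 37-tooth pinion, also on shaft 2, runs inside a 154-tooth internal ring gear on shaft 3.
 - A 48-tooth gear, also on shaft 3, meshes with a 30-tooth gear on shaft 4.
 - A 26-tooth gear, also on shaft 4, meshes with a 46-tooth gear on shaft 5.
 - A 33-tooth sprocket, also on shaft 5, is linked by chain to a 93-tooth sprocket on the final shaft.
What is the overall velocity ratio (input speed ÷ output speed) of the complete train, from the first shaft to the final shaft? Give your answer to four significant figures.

Each stage contributes driven/driver: chain 55/14 = 3.9286, internal gear 154/37 = 4.1622, gear mesh 30/48 = 0.625, gear mesh 46/26 = 1.7692, chain 93/33 = 2.8182.
Overall: 3.9286 × 4.1622 × 0.625 × 1.7692 × 2.8182 = 50.955.

50.96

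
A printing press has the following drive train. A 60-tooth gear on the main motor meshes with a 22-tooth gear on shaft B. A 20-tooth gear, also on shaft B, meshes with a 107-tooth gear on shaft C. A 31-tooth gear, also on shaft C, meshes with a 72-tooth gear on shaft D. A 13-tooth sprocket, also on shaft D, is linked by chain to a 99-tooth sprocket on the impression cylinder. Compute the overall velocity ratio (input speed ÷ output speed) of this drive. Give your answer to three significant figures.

34.7

Each stage contributes driven/driver: gear mesh 22/60 = 0.36667, gear mesh 107/20 = 5.35, gear mesh 72/31 = 2.3226, chain 99/13 = 7.6154.
Overall: 0.36667 × 5.35 × 2.3226 × 7.6154 = 34.697.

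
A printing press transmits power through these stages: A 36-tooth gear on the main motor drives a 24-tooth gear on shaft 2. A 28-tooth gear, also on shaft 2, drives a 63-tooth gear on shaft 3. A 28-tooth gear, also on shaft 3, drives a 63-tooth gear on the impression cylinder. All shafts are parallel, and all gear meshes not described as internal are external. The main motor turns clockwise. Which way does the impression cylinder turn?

the main motor → shaft 2: external mesh, 1 reversal → CCW.
shaft 2 → shaft 3: external mesh, 1 reversal → CW.
shaft 3 → the impression cylinder: external mesh, 1 reversal → CCW.
3 reversals in total — an odd number — so the impression cylinder turns opposite to the main motor.

counterclockwise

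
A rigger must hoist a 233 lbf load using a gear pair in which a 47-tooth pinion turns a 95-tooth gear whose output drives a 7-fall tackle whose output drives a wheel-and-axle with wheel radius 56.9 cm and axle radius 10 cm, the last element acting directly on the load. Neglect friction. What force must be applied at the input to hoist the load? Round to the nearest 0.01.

Gear pair MA = 95/47 = 2.0213.
Block-and-tackle MA = number of supporting rope parts = 7.
Wheel-and-axle MA = R/r = 56.9/10 = 5.69.
Combined ideal MA = 2.0213 × 7 × 5.69 = 80.507.
Effort = load / MA = 233 / 80.507 = 2.8941 lbf.

2.89 lbf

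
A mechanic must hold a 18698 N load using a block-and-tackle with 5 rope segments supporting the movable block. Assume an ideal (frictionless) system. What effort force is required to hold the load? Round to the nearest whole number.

3740 N

Block-and-tackle MA = number of supporting rope parts = 5.
Effort = load / MA = 18698 / 5 = 3739.6 N.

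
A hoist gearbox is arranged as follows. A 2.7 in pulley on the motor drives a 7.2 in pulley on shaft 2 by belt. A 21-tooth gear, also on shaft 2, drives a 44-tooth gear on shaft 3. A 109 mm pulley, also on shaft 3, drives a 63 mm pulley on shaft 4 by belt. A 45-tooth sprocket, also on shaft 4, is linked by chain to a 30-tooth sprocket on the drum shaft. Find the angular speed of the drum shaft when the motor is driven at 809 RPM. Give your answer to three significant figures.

376 RPM

belt 7.2/2.7 = 2.6667 → 809/2.6667 = 303.38 RPM
gear mesh 44/21 = 2.0952 → 303.38/2.0952 = 144.79 RPM
belt 63/109 = 0.57798 → 144.79/0.57798 = 250.51 RPM
chain 30/45 = 0.66667 → 250.51/0.66667 = 375.77 RPM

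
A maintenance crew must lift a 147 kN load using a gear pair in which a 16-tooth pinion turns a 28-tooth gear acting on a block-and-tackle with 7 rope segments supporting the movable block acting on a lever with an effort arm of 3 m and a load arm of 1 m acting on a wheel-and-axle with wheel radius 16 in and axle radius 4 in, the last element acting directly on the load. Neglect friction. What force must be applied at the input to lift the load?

Gear pair MA = 28/16 = 1.75.
Block-and-tackle MA = number of supporting rope parts = 7.
Lever MA = effort arm / load arm = 3/1 = 3.
Wheel-and-axle MA = R/r = 16/4 = 4.
Combined ideal MA = 1.75 × 7 × 3 × 4 = 147.
Effort = load / MA = 147 / 147 = 1 kN.

1 kN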